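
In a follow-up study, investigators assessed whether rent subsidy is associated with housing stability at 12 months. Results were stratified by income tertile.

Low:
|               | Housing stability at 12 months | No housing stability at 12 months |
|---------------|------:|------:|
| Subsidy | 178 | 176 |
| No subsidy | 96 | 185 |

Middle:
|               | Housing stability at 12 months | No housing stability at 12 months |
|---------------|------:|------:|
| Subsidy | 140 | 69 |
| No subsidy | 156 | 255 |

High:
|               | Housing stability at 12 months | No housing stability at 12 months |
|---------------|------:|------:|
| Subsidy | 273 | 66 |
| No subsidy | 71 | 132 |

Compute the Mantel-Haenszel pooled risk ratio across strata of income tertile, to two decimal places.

1.82

RR_MH = Σ(aᵢ·n₀ᵢ/nᵢ) / Σ(cᵢ·n₁ᵢ/nᵢ), with n₁ᵢ = aᵢ+bᵢ (exposed), n₀ᵢ = cᵢ+dᵢ (unexposed), nᵢ = n₁ᵢ+n₀ᵢ.
Stratum 1 (Low): n₁ = 354, n₀ = 281, n = 635; a·n₀/n = 178·281/635 = 78.7685; c·n₁/n = 96·354/635 = 53.5181
Stratum 2 (Middle): n₁ = 209, n₀ = 411, n = 620; a·n₀/n = 140·411/620 = 92.8065; c·n₁/n = 156·209/620 = 52.5871
Stratum 3 (High): n₁ = 339, n₀ = 203, n = 542; a·n₀/n = 273·203/542 = 102.2491; c·n₁/n = 71·339/542 = 44.4077
RR_MH = (78.7685 + 92.8065 + 102.2491) / (53.5181 + 52.5871 + 44.4077) = 273.8240 / 150.5130 = 1.81927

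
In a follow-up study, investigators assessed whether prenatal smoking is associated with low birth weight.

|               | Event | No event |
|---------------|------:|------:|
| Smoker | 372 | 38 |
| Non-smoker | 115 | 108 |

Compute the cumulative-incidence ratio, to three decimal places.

Cells: a = 372, b = 38, c = 115, d = 108.
Risk in exposed = 372/410 = 0.90732; risk in unexposed = 115/223 = 0.51570.
RR = 0.90732 / 0.51570 = 1.75941
The risk among the exposed is 1.76 times that among the unexposed.

1.759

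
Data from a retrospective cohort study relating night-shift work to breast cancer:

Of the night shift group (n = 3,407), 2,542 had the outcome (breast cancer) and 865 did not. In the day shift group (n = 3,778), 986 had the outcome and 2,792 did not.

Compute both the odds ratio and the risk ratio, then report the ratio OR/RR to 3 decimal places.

From the description: a = 2542, b = 865, c = 986, d = 2792.
OR = (2542·2792)/(865·986) = 7097264/852890 = 8.32143
Risk in exposed = 2542/3407 = 0.74611; risk in unexposed = 986/3778 = 0.26098; RR = 2.85883
OR/RR = 8.32143 / 2.85883 = 2.91078
The outcome is not rare, so the OR lies further from 1 than the RR.

2.911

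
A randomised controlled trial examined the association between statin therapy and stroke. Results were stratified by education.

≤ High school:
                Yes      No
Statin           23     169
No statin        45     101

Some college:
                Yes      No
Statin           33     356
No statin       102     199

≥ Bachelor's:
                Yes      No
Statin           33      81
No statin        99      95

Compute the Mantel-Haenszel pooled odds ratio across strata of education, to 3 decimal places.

0.263

OR_MH = Σ(aᵢdᵢ/nᵢ) / Σ(bᵢcᵢ/nᵢ), where nᵢ is the stratum total.
Stratum 1 (≤ High school): n = 338; a·d/n = 23·101/338 = 6.8728; b·c/n = 169·45/338 = 22.5000
Stratum 2 (Some college): n = 690; a·d/n = 33·199/690 = 9.5174; b·c/n = 356·102/690 = 52.6261
Stratum 3 (≥ Bachelor's): n = 308; a·d/n = 33·95/308 = 10.1786; b·c/n = 81·99/308 = 26.0357
OR_MH = (6.8728 + 9.5174 + 10.1786) / (22.5000 + 52.6261 + 26.0357) = 26.5687 / 101.1618 = 0.26264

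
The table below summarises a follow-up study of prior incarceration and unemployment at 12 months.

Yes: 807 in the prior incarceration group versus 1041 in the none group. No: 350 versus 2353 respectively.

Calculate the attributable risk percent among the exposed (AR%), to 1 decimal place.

From the description: a = 807, b = 350, c = 1041, d = 2353.
Risk in exposed = 807/1157 = 0.69749; risk in unexposed = 1041/3394 = 0.30672.
RR = 0.69749/0.30672 = 2.27406
AR% = (RR − 1)/RR × 100 = (2.27406 − 1)/2.27406 × 100 = 56.0257%

56.0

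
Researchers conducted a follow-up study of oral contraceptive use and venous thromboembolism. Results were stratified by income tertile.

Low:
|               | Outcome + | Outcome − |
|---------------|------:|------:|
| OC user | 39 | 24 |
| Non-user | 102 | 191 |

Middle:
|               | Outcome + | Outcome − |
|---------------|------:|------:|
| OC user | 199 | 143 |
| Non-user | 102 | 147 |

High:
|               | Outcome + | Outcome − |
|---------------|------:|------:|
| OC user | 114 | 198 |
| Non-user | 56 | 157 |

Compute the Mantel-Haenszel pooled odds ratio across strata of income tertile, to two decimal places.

OR_MH = Σ(aᵢdᵢ/nᵢ) / Σ(bᵢcᵢ/nᵢ), where nᵢ is the stratum total.
Stratum 1 (Low): n = 356; a·d/n = 39·191/356 = 20.9242; b·c/n = 24·102/356 = 6.8764
Stratum 2 (Middle): n = 591; a·d/n = 199·147/591 = 49.4975; b·c/n = 143·102/591 = 24.6802
Stratum 3 (High): n = 525; a·d/n = 114·157/525 = 34.0914; b·c/n = 198·56/525 = 21.1200
OR_MH = (20.9242 + 49.4975 + 34.0914) / (6.8764 + 24.6802 + 21.1200) = 104.5130 / 52.6766 = 1.98405

1.98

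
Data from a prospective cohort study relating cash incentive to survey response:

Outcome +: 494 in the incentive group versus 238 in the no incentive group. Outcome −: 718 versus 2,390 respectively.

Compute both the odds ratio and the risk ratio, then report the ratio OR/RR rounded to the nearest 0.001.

1.535

From the description: a = 494, b = 718, c = 238, d = 2390.
OR = (494·2390)/(718·238) = 1180660/170884 = 6.90913
Risk in exposed = 494/1212 = 0.40759; risk in unexposed = 238/2628 = 0.09056; RR = 4.50062
OR/RR = 6.90913 / 4.50062 = 1.53515
The outcome is not rare, so the OR lies further from 1 than the RR.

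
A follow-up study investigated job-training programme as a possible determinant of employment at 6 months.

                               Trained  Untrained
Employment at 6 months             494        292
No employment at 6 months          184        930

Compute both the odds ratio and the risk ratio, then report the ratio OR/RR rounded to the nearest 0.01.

Reading the table with exposure as columns: a = 494 (Trained, case), b = 184 (Trained, non-case), c = 292 (Untrained, case), d = 930.
OR = (494·930)/(184·292) = 459420/53728 = 8.55085
Risk in exposed = 494/678 = 0.72861; risk in unexposed = 292/1222 = 0.23895; RR = 3.04920
OR/RR = 8.55085 / 3.04920 = 2.80429
The outcome is not rare, so the OR lies further from 1 than the RR.

2.80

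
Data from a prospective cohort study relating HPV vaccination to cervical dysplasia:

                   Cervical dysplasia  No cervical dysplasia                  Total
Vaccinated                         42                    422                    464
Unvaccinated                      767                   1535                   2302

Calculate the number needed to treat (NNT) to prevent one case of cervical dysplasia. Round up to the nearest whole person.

Risk in treated group = 42/464 = 0.09052; risk in control = 767/2302 = 0.33319.
Absolute risk reduction = 0.33319 − 0.09052 = 0.24267
NNT = 1 / ARR = 1 / 0.24267 = 4.121 → round up → 5

5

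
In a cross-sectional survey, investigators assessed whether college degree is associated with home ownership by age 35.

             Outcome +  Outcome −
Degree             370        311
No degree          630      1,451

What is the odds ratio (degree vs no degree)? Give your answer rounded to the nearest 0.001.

Cells: a = 370, b = 311, c = 630, d = 1451.
OR = (a·d)/(b·c) = (370 × 1451) / (311 × 630) = 536870 / 195930 = 2.74011
The odds of home ownership by age 35 are about 2.74 times as high in the degree group.

2.740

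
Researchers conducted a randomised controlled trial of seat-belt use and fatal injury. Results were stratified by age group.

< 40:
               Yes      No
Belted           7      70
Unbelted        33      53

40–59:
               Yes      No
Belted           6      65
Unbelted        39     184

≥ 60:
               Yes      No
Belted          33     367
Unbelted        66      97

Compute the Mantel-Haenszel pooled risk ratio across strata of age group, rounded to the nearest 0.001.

0.248

RR_MH = Σ(aᵢ·n₀ᵢ/nᵢ) / Σ(cᵢ·n₁ᵢ/nᵢ), with n₁ᵢ = aᵢ+bᵢ (exposed), n₀ᵢ = cᵢ+dᵢ (unexposed), nᵢ = n₁ᵢ+n₀ᵢ.
Stratum 1 (< 40): n₁ = 77, n₀ = 86, n = 163; a·n₀/n = 7·86/163 = 3.6933; c·n₁/n = 33·77/163 = 15.5890
Stratum 2 (40–59): n₁ = 71, n₀ = 223, n = 294; a·n₀/n = 6·223/294 = 4.5510; c·n₁/n = 39·71/294 = 9.4184
Stratum 3 (≥ 60): n₁ = 400, n₀ = 163, n = 563; a·n₀/n = 33·163/563 = 9.5542; c·n₁/n = 66·400/563 = 46.8917
RR_MH = (3.6933 + 4.5510 + 9.5542) / (15.5890 + 9.4184 + 46.8917) = 17.7984 / 71.8990 = 0.24755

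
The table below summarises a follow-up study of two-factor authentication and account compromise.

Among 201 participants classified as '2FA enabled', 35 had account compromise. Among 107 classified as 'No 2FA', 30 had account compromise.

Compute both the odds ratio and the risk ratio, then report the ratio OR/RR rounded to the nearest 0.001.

From the description: a = 35, b = 166, c = 30, d = 77.
OR = (35·77)/(166·30) = 2695/4980 = 0.54116
Risk in exposed = 35/201 = 0.17413; risk in unexposed = 30/107 = 0.28037; RR = 0.62106
OR/RR = 0.54116 / 0.62106 = 0.87135
The outcome is not rare, so the OR lies further from 1 than the RR.

0.871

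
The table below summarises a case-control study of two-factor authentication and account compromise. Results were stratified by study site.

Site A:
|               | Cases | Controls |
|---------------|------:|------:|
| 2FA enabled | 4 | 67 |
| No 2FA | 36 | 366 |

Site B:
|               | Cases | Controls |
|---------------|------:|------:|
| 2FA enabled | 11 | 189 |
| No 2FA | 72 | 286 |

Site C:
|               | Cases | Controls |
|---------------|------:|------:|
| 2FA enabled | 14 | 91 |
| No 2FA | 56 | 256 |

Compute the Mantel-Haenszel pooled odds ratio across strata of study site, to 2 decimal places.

0.42

OR_MH = Σ(aᵢdᵢ/nᵢ) / Σ(bᵢcᵢ/nᵢ), where nᵢ is the stratum total.
Stratum 1 (Site A): n = 473; a·d/n = 4·366/473 = 3.0951; b·c/n = 67·36/473 = 5.0994
Stratum 2 (Site B): n = 558; a·d/n = 11·286/558 = 5.6380; b·c/n = 189·72/558 = 24.3871
Stratum 3 (Site C): n = 417; a·d/n = 14·256/417 = 8.5947; b·c/n = 91·56/417 = 12.2206
OR_MH = (3.0951 + 5.6380 + 8.5947) / (5.0994 + 24.3871 + 12.2206) = 17.3279 / 41.7071 = 0.41547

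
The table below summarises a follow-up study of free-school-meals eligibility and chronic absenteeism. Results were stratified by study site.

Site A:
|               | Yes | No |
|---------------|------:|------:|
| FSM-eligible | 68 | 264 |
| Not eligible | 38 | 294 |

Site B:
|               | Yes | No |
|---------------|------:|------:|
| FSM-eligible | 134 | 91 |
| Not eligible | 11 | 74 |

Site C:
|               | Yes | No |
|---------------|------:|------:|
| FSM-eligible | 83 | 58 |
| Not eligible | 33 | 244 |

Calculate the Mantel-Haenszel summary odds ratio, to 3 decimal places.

4.824

OR_MH = Σ(aᵢdᵢ/nᵢ) / Σ(bᵢcᵢ/nᵢ), where nᵢ is the stratum total.
Stratum 1 (Site A): n = 664; a·d/n = 68·294/664 = 30.1084; b·c/n = 264·38/664 = 15.1084
Stratum 2 (Site B): n = 310; a·d/n = 134·74/310 = 31.9871; b·c/n = 91·11/310 = 3.2290
Stratum 3 (Site C): n = 418; a·d/n = 83·244/418 = 48.4498; b·c/n = 58·33/418 = 4.5789
OR_MH = (30.1084 + 31.9871 + 48.4498) / (15.1084 + 3.2290 + 4.5789) = 110.5453 / 22.9164 = 4.82385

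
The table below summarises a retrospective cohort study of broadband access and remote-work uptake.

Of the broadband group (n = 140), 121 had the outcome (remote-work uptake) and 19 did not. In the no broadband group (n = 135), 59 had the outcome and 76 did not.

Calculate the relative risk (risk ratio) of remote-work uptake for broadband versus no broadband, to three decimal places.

1.978

From the description: a = 121, b = 19, c = 59, d = 76.
Risk in exposed = 121/140 = 0.86429; risk in unexposed = 59/135 = 0.43704.
RR = 0.86429 / 0.43704 = 1.97760
The risk among the exposed is 1.98 times that among the unexposed.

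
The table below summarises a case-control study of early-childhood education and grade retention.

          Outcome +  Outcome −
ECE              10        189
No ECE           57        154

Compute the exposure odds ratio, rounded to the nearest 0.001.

Cells: a = 10, b = 189, c = 57, d = 154.
OR = (a·d)/(b·c) = (10 × 154) / (189 × 57) = 1540 / 10773 = 0.14295
Exposure is associated with lower odds of grade retention (OR = 0.14 < 1).

0.143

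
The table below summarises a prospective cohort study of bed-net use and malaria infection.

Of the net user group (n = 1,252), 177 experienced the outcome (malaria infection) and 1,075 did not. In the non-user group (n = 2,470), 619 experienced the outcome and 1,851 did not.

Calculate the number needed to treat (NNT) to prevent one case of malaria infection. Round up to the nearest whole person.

10

Risk in treated group = 177/1252 = 0.14137; risk in control = 619/2470 = 0.25061.
Absolute risk reduction = 0.25061 − 0.14137 = 0.10923
NNT = 1 / ARR = 1 / 0.10923 = 9.155 → round up → 10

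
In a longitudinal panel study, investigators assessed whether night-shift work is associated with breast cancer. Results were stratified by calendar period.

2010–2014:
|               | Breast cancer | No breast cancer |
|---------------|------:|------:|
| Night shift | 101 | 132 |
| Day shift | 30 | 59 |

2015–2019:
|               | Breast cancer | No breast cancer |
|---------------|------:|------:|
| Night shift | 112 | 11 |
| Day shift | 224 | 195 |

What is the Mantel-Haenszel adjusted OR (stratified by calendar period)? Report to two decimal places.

3.49

OR_MH = Σ(aᵢdᵢ/nᵢ) / Σ(bᵢcᵢ/nᵢ), where nᵢ is the stratum total.
Stratum 1 (2010–2014): n = 322; a·d/n = 101·59/322 = 18.5062; b·c/n = 132·30/322 = 12.2981
Stratum 2 (2015–2019): n = 542; a·d/n = 112·195/542 = 40.2952; b·c/n = 11·224/542 = 4.5461
OR_MH = (18.5062 + 40.2952) / (12.2981 + 4.5461) = 58.8014 / 16.8443 = 3.49089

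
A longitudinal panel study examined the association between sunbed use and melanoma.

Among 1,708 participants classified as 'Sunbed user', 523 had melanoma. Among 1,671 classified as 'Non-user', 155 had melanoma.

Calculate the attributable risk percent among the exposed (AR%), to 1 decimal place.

69.7

From the description: a = 523, b = 1185, c = 155, d = 1516.
Risk in exposed = 523/1708 = 0.30621; risk in unexposed = 155/1671 = 0.09276.
RR = 0.30621/0.09276 = 3.30110
AR% = (RR − 1)/RR × 100 = (3.30110 − 1)/3.30110 × 100 = 69.7071%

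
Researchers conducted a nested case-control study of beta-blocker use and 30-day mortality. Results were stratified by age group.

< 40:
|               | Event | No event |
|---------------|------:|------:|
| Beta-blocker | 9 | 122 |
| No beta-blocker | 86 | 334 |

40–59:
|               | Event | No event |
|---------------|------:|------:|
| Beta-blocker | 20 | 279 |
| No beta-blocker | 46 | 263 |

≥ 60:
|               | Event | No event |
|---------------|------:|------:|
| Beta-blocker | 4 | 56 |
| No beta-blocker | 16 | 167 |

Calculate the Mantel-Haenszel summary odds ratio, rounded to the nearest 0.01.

OR_MH = Σ(aᵢdᵢ/nᵢ) / Σ(bᵢcᵢ/nᵢ), where nᵢ is the stratum total.
Stratum 1 (< 40): n = 551; a·d/n = 9·334/551 = 5.4555; b·c/n = 122·86/551 = 19.0417
Stratum 2 (40–59): n = 608; a·d/n = 20·263/608 = 8.6513; b·c/n = 279·46/608 = 21.1086
Stratum 3 (≥ 60): n = 243; a·d/n = 4·167/243 = 2.7490; b·c/n = 56·16/243 = 3.6872
OR_MH = (5.4555 + 8.6513 + 2.7490) / (19.0417 + 21.1086 + 3.6872) = 16.8558 / 43.8375 = 0.38451

0.38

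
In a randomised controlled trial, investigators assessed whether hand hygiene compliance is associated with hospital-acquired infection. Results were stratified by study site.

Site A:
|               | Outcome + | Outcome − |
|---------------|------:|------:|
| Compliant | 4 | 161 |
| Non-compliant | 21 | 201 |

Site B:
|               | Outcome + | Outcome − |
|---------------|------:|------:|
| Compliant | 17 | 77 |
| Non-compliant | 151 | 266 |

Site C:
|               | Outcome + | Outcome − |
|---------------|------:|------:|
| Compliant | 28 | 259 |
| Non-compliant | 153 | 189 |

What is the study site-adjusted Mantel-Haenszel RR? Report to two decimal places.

RR_MH = Σ(aᵢ·n₀ᵢ/nᵢ) / Σ(cᵢ·n₁ᵢ/nᵢ), with n₁ᵢ = aᵢ+bᵢ (exposed), n₀ᵢ = cᵢ+dᵢ (unexposed), nᵢ = n₁ᵢ+n₀ᵢ.
Stratum 1 (Site A): n₁ = 165, n₀ = 222, n = 387; a·n₀/n = 4·222/387 = 2.2946; c·n₁/n = 21·165/387 = 8.9535
Stratum 2 (Site B): n₁ = 94, n₀ = 417, n = 511; a·n₀/n = 17·417/511 = 13.8728; c·n₁/n = 151·94/511 = 27.7769
Stratum 3 (Site C): n₁ = 287, n₀ = 342, n = 629; a·n₀/n = 28·342/629 = 15.2242; c·n₁/n = 153·287/629 = 69.8108
RR_MH = (2.2946 + 13.8728 + 15.2242) / (8.9535 + 27.7769 + 69.8108) = 31.3915 / 106.5412 = 0.29464

0.29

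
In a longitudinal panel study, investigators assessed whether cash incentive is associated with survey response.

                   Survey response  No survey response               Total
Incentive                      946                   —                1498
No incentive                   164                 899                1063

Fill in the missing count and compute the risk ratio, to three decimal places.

4.093

The missing cell is in the exposed row: 1498 − 946 = 552.
So a = 946, b = 552, c = 164, d = 899.
RR = [a/(a+b)] / [c/(c+d)] = (946/1498) / (164/1063) = 0.63151/0.15428 = 4.09325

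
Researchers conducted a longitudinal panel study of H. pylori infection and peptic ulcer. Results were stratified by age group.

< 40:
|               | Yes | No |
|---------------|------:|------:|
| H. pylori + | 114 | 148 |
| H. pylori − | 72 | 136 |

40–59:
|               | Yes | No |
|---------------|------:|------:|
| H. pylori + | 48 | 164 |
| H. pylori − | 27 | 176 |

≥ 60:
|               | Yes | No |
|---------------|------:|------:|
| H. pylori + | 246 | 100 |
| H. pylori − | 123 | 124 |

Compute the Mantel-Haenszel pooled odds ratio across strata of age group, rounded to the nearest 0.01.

1.94

OR_MH = Σ(aᵢdᵢ/nᵢ) / Σ(bᵢcᵢ/nᵢ), where nᵢ is the stratum total.
Stratum 1 (< 40): n = 470; a·d/n = 114·136/470 = 32.9872; b·c/n = 148·72/470 = 22.6723
Stratum 2 (40–59): n = 415; a·d/n = 48·176/415 = 20.3566; b·c/n = 164·27/415 = 10.6699
Stratum 3 (≥ 60): n = 593; a·d/n = 246·124/593 = 51.4401; b·c/n = 100·123/593 = 20.7420
OR_MH = (32.9872 + 20.3566 + 51.4401) / (22.6723 + 10.6699 + 20.7420) = 104.7840 / 54.0842 = 1.93742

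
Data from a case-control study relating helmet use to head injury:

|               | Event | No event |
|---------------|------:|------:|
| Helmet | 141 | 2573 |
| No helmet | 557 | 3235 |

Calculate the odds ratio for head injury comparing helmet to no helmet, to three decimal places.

Cells: a = 141, b = 2573, c = 557, d = 3235.
OR = (a·d)/(b·c) = (141 × 3235) / (2573 × 557) = 456135 / 1433161 = 0.31827
Exposure is associated with lower odds of head injury (OR = 0.32 < 1).

0.318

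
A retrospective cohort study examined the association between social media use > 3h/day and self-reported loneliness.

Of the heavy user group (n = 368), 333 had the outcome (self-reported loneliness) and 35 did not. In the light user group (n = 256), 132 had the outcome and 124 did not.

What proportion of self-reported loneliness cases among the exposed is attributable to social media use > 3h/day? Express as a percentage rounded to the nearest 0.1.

43.0

From the description: a = 333, b = 35, c = 132, d = 124.
Risk in exposed = 333/368 = 0.90489; risk in unexposed = 132/256 = 0.51562.
RR = 0.90489/0.51562 = 1.75494
AR% = (RR − 1)/RR × 100 = (1.75494 − 1)/1.75494 × 100 = 43.0180%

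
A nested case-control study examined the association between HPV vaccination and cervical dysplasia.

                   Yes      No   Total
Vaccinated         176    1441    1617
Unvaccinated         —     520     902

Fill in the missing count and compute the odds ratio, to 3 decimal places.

The missing cell is in the unexposed row: 902 − 520 = 382.
So a = 176, b = 1441, c = 382, d = 520.
OR = (a·d)/(b·c) = (176 × 520) / (1441 × 382) = 91520 / 550462 = 0.16626

0.166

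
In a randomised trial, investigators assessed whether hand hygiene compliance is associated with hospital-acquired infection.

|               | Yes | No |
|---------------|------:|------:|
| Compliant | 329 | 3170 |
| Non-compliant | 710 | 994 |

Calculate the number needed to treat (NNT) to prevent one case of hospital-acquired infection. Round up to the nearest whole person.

Risk in treated group = 329/3499 = 0.09403; risk in control = 710/1704 = 0.41667.
Absolute risk reduction = 0.41667 − 0.09403 = 0.32264
NNT = 1 / ARR = 1 / 0.32264 = 3.099 → round up → 4

4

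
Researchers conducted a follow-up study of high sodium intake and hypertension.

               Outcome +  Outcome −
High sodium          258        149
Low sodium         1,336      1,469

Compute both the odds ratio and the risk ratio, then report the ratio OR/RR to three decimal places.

1.431

Cells: a = 258, b = 149, c = 1336, d = 1469.
OR = (258·1469)/(149·1336) = 379002/199064 = 1.90392
Risk in exposed = 258/407 = 0.63391; risk in unexposed = 1336/2805 = 0.47629; RR = 1.33092
OR/RR = 1.90392 / 1.33092 = 1.43053
The outcome is not rare, so the OR lies further from 1 than the RR.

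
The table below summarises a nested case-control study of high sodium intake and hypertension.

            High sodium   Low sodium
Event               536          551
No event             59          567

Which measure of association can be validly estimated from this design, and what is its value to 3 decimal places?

9.349

Reading the table with exposure as columns: a = 536 (High sodium, case), b = 59 (High sodium, non-case), c = 551 (Low sodium, case), d = 567.
This is a nested case-control study: participants were sampled on outcome status, so risks in the source population cannot be estimated directly — relative risk is not valid here. The odds ratio is the appropriate measure.
OR = (a·d)/(b·c) = (536 × 567) / (59 × 551) = 303912 / 32509 = 9.34855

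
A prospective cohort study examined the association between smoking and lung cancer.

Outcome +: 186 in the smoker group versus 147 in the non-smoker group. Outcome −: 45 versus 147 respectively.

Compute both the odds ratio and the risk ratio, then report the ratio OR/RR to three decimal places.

2.567

From the description: a = 186, b = 45, c = 147, d = 147.
OR = (186·147)/(45·147) = 27342/6615 = 4.13333
Risk in exposed = 186/231 = 0.80519; risk in unexposed = 147/294 = 0.50000; RR = 1.61039
OR/RR = 4.13333 / 1.61039 = 2.56667
The outcome is not rare, so the OR lies further from 1 than the RR.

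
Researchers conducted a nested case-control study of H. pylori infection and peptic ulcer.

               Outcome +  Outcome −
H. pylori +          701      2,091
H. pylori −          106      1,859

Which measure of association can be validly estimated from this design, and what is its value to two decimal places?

Cells: a = 701, b = 2091, c = 106, d = 1859.
This is a nested case-control study: participants were sampled on outcome status, so risks in the source population cannot be estimated directly — relative risk is not valid here. The odds ratio is the appropriate measure.
OR = (a·d)/(b·c) = (701 × 1859) / (2091 × 106) = 1303159 / 221646 = 5.87946

5.88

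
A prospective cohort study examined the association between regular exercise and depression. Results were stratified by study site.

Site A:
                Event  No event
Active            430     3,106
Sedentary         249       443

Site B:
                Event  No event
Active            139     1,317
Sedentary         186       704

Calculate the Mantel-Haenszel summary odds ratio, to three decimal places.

OR_MH = Σ(aᵢdᵢ/nᵢ) / Σ(bᵢcᵢ/nᵢ), where nᵢ is the stratum total.
Stratum 1 (Site A): n = 4228; a·d/n = 430·443/4228 = 45.0544; b·c/n = 3106·249/4228 = 182.9219
Stratum 2 (Site B): n = 2346; a·d/n = 139·704/2346 = 41.7118; b·c/n = 1317·186/2346 = 104.4169
OR_MH = (45.0544 + 41.7118) / (182.9219 + 104.4169) = 86.7662 / 287.3388 = 0.30196

0.302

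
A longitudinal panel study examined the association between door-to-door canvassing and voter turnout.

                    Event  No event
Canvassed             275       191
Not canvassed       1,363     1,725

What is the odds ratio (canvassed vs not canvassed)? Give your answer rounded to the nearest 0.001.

Cells: a = 275, b = 191, c = 1363, d = 1725.
OR = (a·d)/(b·c) = (275 × 1725) / (191 × 1363) = 474375 / 260333 = 1.82219
The odds of voter turnout are about 1.82 times as high in the canvassed group.

1.822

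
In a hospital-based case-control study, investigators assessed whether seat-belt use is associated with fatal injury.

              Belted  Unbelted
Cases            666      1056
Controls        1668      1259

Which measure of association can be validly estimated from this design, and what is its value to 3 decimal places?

Reading the table with exposure as columns: a = 666 (Belted, case), b = 1668 (Belted, non-case), c = 1056 (Unbelted, case), d = 1259.
This is a hospital-based case-control study: participants were sampled on outcome status, so risks in the source population cannot be estimated directly — relative risk is not valid here. The odds ratio is the appropriate measure.
OR = (a·d)/(b·c) = (666 × 1259) / (1668 × 1056) = 838494 / 1761408 = 0.47604

0.476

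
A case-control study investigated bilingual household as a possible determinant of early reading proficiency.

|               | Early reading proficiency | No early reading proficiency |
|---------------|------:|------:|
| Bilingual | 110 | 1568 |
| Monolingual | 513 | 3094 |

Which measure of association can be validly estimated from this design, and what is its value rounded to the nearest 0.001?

Cells: a = 110, b = 1568, c = 513, d = 3094.
This is a case-control study: participants were sampled on outcome status, so risks in the source population cannot be estimated directly — relative risk is not valid here. The odds ratio is the appropriate measure.
OR = (a·d)/(b·c) = (110 × 3094) / (1568 × 513) = 340340 / 804384 = 0.42311

0.423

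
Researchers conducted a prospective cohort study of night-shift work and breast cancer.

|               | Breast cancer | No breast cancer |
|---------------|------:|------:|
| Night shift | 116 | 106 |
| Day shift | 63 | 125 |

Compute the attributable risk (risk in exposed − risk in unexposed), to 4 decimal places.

0.1874

Cells: a = 116, b = 106, c = 63, d = 125.
Risk in exposed = 116/222 = 0.522523; risk in unexposed = 63/188 = 0.335106.
Risk difference = 0.522523 − 0.335106 = 0.187416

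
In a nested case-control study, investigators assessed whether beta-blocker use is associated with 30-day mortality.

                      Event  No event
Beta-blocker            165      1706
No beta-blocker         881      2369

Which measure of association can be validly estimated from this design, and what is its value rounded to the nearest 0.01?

0.26

Cells: a = 165, b = 1706, c = 881, d = 2369.
This is a nested case-control study: participants were sampled on outcome status, so risks in the source population cannot be estimated directly — relative risk is not valid here. The odds ratio is the appropriate measure.
OR = (a·d)/(b·c) = (165 × 2369) / (1706 × 881) = 390885 / 1502986 = 0.26007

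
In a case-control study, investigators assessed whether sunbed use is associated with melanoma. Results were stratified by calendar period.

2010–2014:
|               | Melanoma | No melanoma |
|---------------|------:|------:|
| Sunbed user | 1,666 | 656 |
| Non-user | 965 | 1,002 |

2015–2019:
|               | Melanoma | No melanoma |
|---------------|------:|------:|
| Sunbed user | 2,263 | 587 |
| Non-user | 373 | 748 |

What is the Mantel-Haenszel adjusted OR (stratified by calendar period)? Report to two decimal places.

OR_MH = Σ(aᵢdᵢ/nᵢ) / Σ(bᵢcᵢ/nᵢ), where nᵢ is the stratum total.
Stratum 1 (2010–2014): n = 4289; a·d/n = 1666·1002/4289 = 389.2124; b·c/n = 656·965/4289 = 147.5962
Stratum 2 (2015–2019): n = 3971; a·d/n = 2263·748/3971 = 426.2715; b·c/n = 587·373/3971 = 55.1375
OR_MH = (389.2124 + 426.2715) / (147.5962 + 55.1375) = 815.4839 / 202.7337 = 4.02244

4.02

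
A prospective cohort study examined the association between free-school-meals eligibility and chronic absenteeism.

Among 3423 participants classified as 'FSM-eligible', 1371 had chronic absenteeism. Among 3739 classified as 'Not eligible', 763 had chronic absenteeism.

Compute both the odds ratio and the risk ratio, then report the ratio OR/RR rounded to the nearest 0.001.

1.328

From the description: a = 1371, b = 2052, c = 763, d = 2976.
OR = (1371·2976)/(2052·763) = 4080096/1565676 = 2.60596
Risk in exposed = 1371/3423 = 0.40053; risk in unexposed = 763/3739 = 0.20407; RR = 1.96273
OR/RR = 2.60596 / 1.96273 = 1.32772
The outcome is not rare, so the OR lies further from 1 than the RR.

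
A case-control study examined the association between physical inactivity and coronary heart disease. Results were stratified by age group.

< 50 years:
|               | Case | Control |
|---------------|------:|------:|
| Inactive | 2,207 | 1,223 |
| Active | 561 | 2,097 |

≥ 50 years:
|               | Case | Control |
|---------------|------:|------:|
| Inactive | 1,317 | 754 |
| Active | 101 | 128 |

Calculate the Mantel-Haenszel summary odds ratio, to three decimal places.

5.716

OR_MH = Σ(aᵢdᵢ/nᵢ) / Σ(bᵢcᵢ/nᵢ), where nᵢ is the stratum total.
Stratum 1 (< 50 years): n = 6088; a·d/n = 2207·2097/6088 = 760.1969; b·c/n = 1223·561/6088 = 112.6976
Stratum 2 (≥ 50 years): n = 2300; a·d/n = 1317·128/2300 = 73.2939; b·c/n = 754·101/2300 = 33.1104
OR_MH = (760.1969 + 73.2939) / (112.6976 + 33.1104) = 833.4909 / 145.8080 = 5.71636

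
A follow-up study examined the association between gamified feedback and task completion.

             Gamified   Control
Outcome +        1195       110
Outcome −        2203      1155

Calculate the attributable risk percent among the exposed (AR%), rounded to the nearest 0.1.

75.3

Reading the table with exposure as columns: a = 1195 (Gamified, case), b = 2203 (Gamified, non-case), c = 110 (Control, case), d = 1155.
Risk in exposed = 1195/3398 = 0.35168; risk in unexposed = 110/1265 = 0.08696.
RR = 0.35168/0.08696 = 4.04429
AR% = (RR − 1)/RR × 100 = (4.04429 − 1)/4.04429 × 100 = 75.2738%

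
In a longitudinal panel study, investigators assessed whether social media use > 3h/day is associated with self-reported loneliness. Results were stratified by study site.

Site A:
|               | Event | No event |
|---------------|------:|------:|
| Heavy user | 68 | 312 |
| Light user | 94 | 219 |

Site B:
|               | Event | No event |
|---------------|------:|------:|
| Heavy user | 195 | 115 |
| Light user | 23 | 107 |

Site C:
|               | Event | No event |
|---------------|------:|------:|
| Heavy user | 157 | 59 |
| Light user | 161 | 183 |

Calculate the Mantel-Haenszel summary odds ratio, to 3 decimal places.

1.841

OR_MH = Σ(aᵢdᵢ/nᵢ) / Σ(bᵢcᵢ/nᵢ), where nᵢ is the stratum total.
Stratum 1 (Site A): n = 693; a·d/n = 68·219/693 = 21.4892; b·c/n = 312·94/693 = 42.3203
Stratum 2 (Site B): n = 440; a·d/n = 195·107/440 = 47.4205; b·c/n = 115·23/440 = 6.0114
Stratum 3 (Site C): n = 560; a·d/n = 157·183/560 = 51.3054; b·c/n = 59·161/560 = 16.9625
OR_MH = (21.4892 + 47.4205 + 51.3054) / (42.3203 + 6.0114 + 16.9625) = 120.2150 / 65.2942 = 1.84113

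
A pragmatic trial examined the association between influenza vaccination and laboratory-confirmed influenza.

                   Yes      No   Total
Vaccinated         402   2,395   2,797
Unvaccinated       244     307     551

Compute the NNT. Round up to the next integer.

Risk in treated group = 402/2797 = 0.14373; risk in control = 244/551 = 0.44283.
Absolute risk reduction = 0.44283 − 0.14373 = 0.29911
NNT = 1 / ARR = 1 / 0.29911 = 3.343 → round up → 4

4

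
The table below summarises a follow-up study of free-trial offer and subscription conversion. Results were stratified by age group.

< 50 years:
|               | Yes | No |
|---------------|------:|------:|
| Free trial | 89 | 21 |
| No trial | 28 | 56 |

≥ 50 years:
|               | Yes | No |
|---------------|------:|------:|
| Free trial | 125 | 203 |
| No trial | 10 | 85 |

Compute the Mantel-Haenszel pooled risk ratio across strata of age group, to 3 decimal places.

2.819

RR_MH = Σ(aᵢ·n₀ᵢ/nᵢ) / Σ(cᵢ·n₁ᵢ/nᵢ), with n₁ᵢ = aᵢ+bᵢ (exposed), n₀ᵢ = cᵢ+dᵢ (unexposed), nᵢ = n₁ᵢ+n₀ᵢ.
Stratum 1 (< 50 years): n₁ = 110, n₀ = 84, n = 194; a·n₀/n = 89·84/194 = 38.5361; c·n₁/n = 28·110/194 = 15.8763
Stratum 2 (≥ 50 years): n₁ = 328, n₀ = 95, n = 423; a·n₀/n = 125·95/423 = 28.0733; c·n₁/n = 10·328/423 = 7.7541
RR_MH = (38.5361 + 28.0733) / (15.8763 + 7.7541) = 66.6094 / 23.6304 = 2.81880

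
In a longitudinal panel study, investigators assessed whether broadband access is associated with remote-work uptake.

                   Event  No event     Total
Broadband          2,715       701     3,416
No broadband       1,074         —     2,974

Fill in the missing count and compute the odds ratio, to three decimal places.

The missing cell is in the unexposed row: 2974 − 1074 = 1900.
So a = 2715, b = 701, c = 1074, d = 1900.
OR = (a·d)/(b·c) = (2715 × 1900) / (701 × 1074) = 5158500 / 752874 = 6.85174

6.852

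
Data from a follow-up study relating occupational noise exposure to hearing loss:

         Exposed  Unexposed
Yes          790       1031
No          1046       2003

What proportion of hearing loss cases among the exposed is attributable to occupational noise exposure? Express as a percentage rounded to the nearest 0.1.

21.0

Reading the table with exposure as columns: a = 790 (Exposed, case), b = 1046 (Exposed, non-case), c = 1031 (Unexposed, case), d = 2003.
Risk in exposed = 790/1836 = 0.43028; risk in unexposed = 1031/3034 = 0.33982.
RR = 0.43028/0.33982 = 1.26623
AR% = (RR − 1)/RR × 100 = (1.26623 − 1)/1.26623 × 100 = 21.0252%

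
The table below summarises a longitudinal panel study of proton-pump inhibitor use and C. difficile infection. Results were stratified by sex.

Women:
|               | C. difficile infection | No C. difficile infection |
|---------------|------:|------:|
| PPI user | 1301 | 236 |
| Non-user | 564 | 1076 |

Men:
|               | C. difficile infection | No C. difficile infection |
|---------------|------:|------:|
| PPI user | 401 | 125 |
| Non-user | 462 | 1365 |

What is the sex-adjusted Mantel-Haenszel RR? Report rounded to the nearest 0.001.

RR_MH = Σ(aᵢ·n₀ᵢ/nᵢ) / Σ(cᵢ·n₁ᵢ/nᵢ), with n₁ᵢ = aᵢ+bᵢ (exposed), n₀ᵢ = cᵢ+dᵢ (unexposed), nᵢ = n₁ᵢ+n₀ᵢ.
Stratum 1 (Women): n₁ = 1537, n₀ = 1640, n = 3177; a·n₀/n = 1301·1640/3177 = 671.5895; c·n₁/n = 564·1537/3177 = 272.8574
Stratum 2 (Men): n₁ = 526, n₀ = 1827, n = 2353; a·n₀/n = 401·1827/2353 = 311.3587; c·n₁/n = 462·526/2353 = 103.2775
RR_MH = (671.5895 + 311.3587) / (272.8574 + 103.2775) = 982.9482 / 376.1349 = 2.61329

2.613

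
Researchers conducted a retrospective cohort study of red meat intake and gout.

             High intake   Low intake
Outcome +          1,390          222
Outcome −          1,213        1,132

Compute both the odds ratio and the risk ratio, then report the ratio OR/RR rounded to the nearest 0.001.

1.794

Reading the table with exposure as columns: a = 1390 (High intake, case), b = 1213 (High intake, non-case), c = 222 (Low intake, case), d = 1132.
OR = (1390·1132)/(1213·222) = 1573480/269286 = 5.84316
Risk in exposed = 1390/2603 = 0.53400; risk in unexposed = 222/1354 = 0.16396; RR = 3.25691
OR/RR = 5.84316 / 3.25691 = 1.79408
The outcome is not rare, so the OR lies further from 1 than the RR.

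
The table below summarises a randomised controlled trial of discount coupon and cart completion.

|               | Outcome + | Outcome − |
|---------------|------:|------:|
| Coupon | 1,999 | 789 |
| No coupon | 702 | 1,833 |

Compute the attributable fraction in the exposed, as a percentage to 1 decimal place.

Cells: a = 1999, b = 789, c = 702, d = 1833.
Risk in exposed = 1999/2788 = 0.71700; risk in unexposed = 702/2535 = 0.27692.
RR = 0.71700/0.27692 = 2.58917
AR% = (RR − 1)/RR × 100 = (2.58917 − 1)/2.58917 × 100 = 61.3776%

61.4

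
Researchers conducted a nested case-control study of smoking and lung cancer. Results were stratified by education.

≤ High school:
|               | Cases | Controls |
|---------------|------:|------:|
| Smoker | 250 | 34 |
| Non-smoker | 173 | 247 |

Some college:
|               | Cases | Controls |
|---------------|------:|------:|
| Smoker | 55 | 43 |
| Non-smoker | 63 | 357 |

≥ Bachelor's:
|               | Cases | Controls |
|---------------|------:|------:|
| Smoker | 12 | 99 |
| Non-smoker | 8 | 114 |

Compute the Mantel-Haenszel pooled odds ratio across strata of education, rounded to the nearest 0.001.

OR_MH = Σ(aᵢdᵢ/nᵢ) / Σ(bᵢcᵢ/nᵢ), where nᵢ is the stratum total.
Stratum 1 (≤ High school): n = 704; a·d/n = 250·247/704 = 87.7131; b·c/n = 34·173/704 = 8.3551
Stratum 2 (Some college): n = 518; a·d/n = 55·357/518 = 37.9054; b·c/n = 43·63/518 = 5.2297
Stratum 3 (≥ Bachelor's): n = 233; a·d/n = 12·114/233 = 5.8712; b·c/n = 99·8/233 = 3.3991
OR_MH = (87.7131 + 37.9054 + 5.8712) / (8.3551 + 5.2297 + 3.3991) = 131.4897 / 16.9840 = 7.74198

7.742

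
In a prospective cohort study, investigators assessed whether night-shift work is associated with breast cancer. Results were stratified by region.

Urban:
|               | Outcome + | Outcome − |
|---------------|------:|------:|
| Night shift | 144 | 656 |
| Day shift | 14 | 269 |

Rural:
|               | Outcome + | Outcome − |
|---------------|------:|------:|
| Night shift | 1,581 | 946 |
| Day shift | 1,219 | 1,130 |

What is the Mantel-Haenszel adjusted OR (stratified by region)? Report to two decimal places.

OR_MH = Σ(aᵢdᵢ/nᵢ) / Σ(bᵢcᵢ/nᵢ), where nᵢ is the stratum total.
Stratum 1 (Urban): n = 1083; a·d/n = 144·269/1083 = 35.7673; b·c/n = 656·14/1083 = 8.4801
Stratum 2 (Rural): n = 4876; a·d/n = 1581·1130/4876 = 366.3925; b·c/n = 946·1219/4876 = 236.5000
OR_MH = (35.7673 + 366.3925) / (8.4801 + 236.5000) = 402.1598 / 244.9801 = 1.64160

1.64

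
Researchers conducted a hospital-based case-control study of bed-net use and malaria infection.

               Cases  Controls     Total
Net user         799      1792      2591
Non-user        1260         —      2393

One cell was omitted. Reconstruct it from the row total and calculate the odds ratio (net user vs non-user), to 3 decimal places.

0.401

The missing cell is in the unexposed row: 2393 − 1260 = 1133.
So a = 799, b = 1792, c = 1260, d = 1133.
OR = (a·d)/(b·c) = (799 × 1133) / (1792 × 1260) = 905267 / 2257920 = 0.40093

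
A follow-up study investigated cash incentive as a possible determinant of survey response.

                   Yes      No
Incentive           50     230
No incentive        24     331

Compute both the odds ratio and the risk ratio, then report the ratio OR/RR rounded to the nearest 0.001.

Cells: a = 50, b = 230, c = 24, d = 331.
OR = (50·331)/(230·24) = 16550/5520 = 2.99819
Risk in exposed = 50/280 = 0.17857; risk in unexposed = 24/355 = 0.06761; RR = 2.64137
OR/RR = 2.99819 / 2.64137 = 1.13509
The outcome is not rare, so the OR lies further from 1 than the RR.

1.135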